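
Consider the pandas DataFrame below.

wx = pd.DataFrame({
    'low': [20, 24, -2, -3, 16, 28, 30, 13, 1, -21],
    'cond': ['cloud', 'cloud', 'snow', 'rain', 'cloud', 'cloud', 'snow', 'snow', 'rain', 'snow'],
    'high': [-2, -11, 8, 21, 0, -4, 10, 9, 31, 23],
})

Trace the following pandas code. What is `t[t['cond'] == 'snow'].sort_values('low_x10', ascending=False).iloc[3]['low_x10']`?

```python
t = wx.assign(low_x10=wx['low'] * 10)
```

-210

add column low_x10 = wx['low'] * 10:
   low   cond  high  low_x10
0   20  cloud    -2      200
1   24  cloud   -11      240
2   -2   snow     8      -20
3   -3   rain    21      -30
4   16  cloud     0      160
5   28  cloud    -4      280
6   30   snow    10      300
7   13   snow     9      130
8    1   rain    31       10
9  -21   snow    23     -210
filter rows where cond == 'snow':
   low  cond  high  low_x10
2   -2  snow     8      -20
6   30  snow    10      300
7   13  snow     9      130
9  -21  snow    23     -210
sort by low_x10 descending:
   low  cond  high  low_x10
6   30  snow    10      300
7   13  snow     9      130
2   -2  snow     8      -20
9  -21  snow    23     -210
Reading off the value at position 3, column 'low_x10', we get -210.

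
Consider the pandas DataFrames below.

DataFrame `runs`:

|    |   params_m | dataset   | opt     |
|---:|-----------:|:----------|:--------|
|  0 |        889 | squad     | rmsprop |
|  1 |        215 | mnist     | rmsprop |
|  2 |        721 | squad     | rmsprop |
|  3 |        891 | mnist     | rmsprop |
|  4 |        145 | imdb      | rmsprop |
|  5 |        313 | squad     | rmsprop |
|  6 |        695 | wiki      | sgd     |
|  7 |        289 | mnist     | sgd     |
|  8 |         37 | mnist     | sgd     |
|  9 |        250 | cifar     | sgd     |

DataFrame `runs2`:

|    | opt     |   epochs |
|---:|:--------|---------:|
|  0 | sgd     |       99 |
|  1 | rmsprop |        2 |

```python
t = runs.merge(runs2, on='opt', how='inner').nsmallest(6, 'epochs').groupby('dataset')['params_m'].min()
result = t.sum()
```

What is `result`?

673

merge on 'opt' (how='inner') → 10 rows:
   params_m dataset      opt  epochs
0       889   squad  rmsprop       2
1       215   mnist  rmsprop       2
2       721   squad  rmsprop       2
3       891   mnist  rmsprop       2
4       145    imdb  rmsprop       2
5       313   squad  rmsprop       2
6       695    wiki      sgd      99
7       289   mnist      sgd      99
8        37   mnist      sgd      99
9       250   cifar      sgd      99
take 6 rows with smallest epochs:
   params_m dataset      opt  epochs
0       889   squad  rmsprop       2
1       215   mnist  rmsprop       2
2       721   squad  rmsprop       2
3       891   mnist  rmsprop       2
4       145    imdb  rmsprop       2
5       313   squad  rmsprop       2
group by dataset, min of params_m:
dataset
imdb     145
mnist    215
squad    313
Name: params_m, dtype: int64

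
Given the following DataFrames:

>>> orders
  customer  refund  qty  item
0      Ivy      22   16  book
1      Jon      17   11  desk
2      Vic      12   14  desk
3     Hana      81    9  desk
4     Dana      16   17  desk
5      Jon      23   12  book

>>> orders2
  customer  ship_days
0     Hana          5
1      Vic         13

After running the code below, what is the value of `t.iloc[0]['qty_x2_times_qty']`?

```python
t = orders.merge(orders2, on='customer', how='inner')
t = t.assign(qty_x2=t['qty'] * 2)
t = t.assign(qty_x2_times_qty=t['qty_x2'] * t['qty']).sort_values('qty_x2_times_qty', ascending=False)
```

392

merge on 'customer' (how='inner') → 2 rows:
  customer  refund  qty  item  ship_days
0      Vic      12   14  desk         13
1     Hana      81    9  desk          5
add column qty_x2 = t['qty'] * 2:
  customer  refund  qty  item  ship_days  qty_x2
0      Vic      12   14  desk         13      28
1     Hana      81    9  desk          5      18
add column qty_x2_times_qty = t['qty_x2'] * t['qty']:
  customer  refund  qty  item  ship_days  qty_x2  qty_x2_times_qty
0      Vic      12   14  desk         13      28               392
1     Hana      81    9  desk          5      18               162
sort by qty_x2_times_qty descending:
  customer  refund  qty  item  ship_days  qty_x2  qty_x2_times_qty
0      Vic      12   14  desk         13      28               392
1     Hana      81    9  desk          5      18               162
Hence 392.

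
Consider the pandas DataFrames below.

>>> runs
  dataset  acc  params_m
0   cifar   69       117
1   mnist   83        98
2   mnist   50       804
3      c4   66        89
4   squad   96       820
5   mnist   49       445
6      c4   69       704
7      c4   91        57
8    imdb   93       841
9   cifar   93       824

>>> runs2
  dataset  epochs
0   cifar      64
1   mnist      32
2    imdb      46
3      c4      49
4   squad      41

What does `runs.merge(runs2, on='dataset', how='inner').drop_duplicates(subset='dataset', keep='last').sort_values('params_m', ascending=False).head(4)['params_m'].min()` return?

445

merge on 'dataset' (how='inner') → 10 rows:
  dataset  acc  params_m  epochs
0   cifar   69       117      64
1   mnist   83        98      32
2   mnist   50       804      32
3      c4   66        89      49
4   squad   96       820      41
5   mnist   49       445      32
6      c4   69       704      49
7      c4   91        57      49
8    imdb   93       841      46
9   cifar   93       824      64
drop duplicate dataset (keep=last):
  dataset  acc  params_m  epochs
4   squad   96       820      41
5   mnist   49       445      32
7      c4   91        57      49
8    imdb   93       841      46
9   cifar   93       824      64
sort by params_m descending:
  dataset  acc  params_m  epochs
8    imdb   93       841      46
9   cifar   93       824      64
4   squad   96       820      41
5   mnist   49       445      32
7      c4   91        57      49
take first 4 rows:
  dataset  acc  params_m  epochs
8    imdb   93       841      46
9   cifar   93       824      64
4   squad   96       820      41
5   mnist   49       445      32
Taking the min of column 'params_m' gives 445.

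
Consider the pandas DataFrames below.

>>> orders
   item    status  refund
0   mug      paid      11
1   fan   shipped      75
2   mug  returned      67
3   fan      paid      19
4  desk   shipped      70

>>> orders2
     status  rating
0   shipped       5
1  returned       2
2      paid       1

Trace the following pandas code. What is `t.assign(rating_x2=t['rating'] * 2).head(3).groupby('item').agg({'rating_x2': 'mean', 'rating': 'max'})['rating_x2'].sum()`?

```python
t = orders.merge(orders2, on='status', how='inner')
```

merge on 'status' (how='inner') → 5 rows:
   item    status  refund  rating
0   mug      paid      11       1
1   fan   shipped      75       5
2   mug  returned      67       2
3   fan      paid      19       1
4  desk   shipped      70       5
add column rating_x2 = t['rating'] * 2:
   item    status  refund  rating  rating_x2
0   mug      paid      11       1          2
1   fan   shipped      75       5         10
2   mug  returned      67       2          4
3   fan      paid      19       1          2
4  desk   shipped      70       5         10
take first 3 rows:
  item    status  refund  rating  rating_x2
0  mug      paid      11       1          2
1  fan   shipped      75       5         10
2  mug  returned      67       2          4
group by item: mean(rating_x2), max(rating):
      rating_x2  rating
item                   
fan        10.0       5
mug         3.0       2
Taking the sum of column 'rating_x2' gives 13.0.

13.0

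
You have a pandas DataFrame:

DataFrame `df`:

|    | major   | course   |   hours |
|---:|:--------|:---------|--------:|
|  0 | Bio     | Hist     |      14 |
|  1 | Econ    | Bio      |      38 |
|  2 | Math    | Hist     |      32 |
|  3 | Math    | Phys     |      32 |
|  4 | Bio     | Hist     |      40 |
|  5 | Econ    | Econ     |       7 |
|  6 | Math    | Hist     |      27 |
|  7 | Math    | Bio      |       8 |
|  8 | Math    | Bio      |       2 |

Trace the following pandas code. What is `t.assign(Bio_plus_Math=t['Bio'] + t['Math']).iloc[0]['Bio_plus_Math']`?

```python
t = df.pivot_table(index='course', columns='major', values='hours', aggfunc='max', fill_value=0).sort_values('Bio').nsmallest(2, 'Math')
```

0

pivot: rows=course, cols=major, max(hours):
major   Bio  Econ  Math
course                 
Bio       0    38     8
Econ      0     7     0
Hist     40     0    32
Phys      0     0    32
sort by Bio:
major   Bio  Econ  Math
course                 
Bio       0    38     8
Econ      0     7     0
Phys      0     0    32
Hist     40     0    32
take 2 rows with smallest Math:
major   Bio  Econ  Math
course                 
Econ      0     7     0
Bio       0    38     8
add column Bio_plus_Math = t['Bio'] + t['Math']:
major   Bio  Econ  Math  Bio_plus_Math
course                                
Econ      0     7     0              0
Bio       0    38     8              8
The value at position 0, column 'Bio_plus_Math' is 0.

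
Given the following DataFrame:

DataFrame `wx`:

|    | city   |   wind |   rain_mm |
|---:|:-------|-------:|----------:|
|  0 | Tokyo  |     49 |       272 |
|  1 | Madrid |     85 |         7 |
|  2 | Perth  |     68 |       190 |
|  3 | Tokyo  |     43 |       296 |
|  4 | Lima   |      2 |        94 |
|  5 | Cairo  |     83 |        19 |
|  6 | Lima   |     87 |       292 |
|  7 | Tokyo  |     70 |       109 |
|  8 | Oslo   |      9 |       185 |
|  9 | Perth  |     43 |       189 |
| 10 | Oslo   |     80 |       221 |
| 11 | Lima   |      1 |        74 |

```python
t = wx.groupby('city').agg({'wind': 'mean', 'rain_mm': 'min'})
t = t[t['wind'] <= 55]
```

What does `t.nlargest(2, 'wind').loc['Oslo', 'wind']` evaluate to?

group by city: mean(wind), min(rain_mm):
        wind  rain_mm
city                 
Cairo   83.0       19
Lima    30.0       74
Madrid  85.0        7
Oslo    44.5      185
Perth   55.5      189
Tokyo   54.0      109
filter rows where wind <= 55:
       wind  rain_mm
city                
Lima   30.0       74
Oslo   44.5      185
Tokyo  54.0      109
take 2 rows with largest wind:
       wind  rain_mm
city                
Tokyo  54.0      109
Oslo   44.5      185

44.5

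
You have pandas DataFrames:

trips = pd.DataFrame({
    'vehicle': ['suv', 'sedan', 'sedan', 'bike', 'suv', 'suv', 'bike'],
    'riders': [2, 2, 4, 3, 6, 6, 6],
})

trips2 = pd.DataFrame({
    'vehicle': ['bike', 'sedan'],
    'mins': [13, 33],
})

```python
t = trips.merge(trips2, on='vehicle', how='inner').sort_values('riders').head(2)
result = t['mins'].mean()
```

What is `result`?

merge on 'vehicle' (how='inner') → 4 rows:
  vehicle  riders  mins
0   sedan       2    33
1   sedan       4    33
2    bike       3    13
3    bike       6    13
sort by riders:
  vehicle  riders  mins
0   sedan       2    33
2    bike       3    13
1   sedan       4    33
3    bike       6    13
take first 2 rows:
  vehicle  riders  mins
0   sedan       2    33
2    bike       3    13

23.0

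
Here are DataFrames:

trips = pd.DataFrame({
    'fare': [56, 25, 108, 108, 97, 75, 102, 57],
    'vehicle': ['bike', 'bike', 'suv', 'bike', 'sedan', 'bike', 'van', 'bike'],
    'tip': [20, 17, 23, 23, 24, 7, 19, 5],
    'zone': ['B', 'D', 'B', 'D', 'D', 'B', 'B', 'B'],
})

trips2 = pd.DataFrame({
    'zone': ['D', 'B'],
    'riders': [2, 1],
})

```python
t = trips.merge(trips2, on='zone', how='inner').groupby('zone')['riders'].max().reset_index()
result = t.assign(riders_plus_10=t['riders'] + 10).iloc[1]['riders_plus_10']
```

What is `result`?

12

merge on 'zone' (how='inner') → 8 rows:
   fare vehicle  tip zone  riders
0    56    bike   20    B       1
1    25    bike   17    D       2
2   108     suv   23    B       1
3   108    bike   23    D       2
4    97   sedan   24    D       2
5    75    bike    7    B       1
6   102     van   19    B       1
7    57    bike    5    B       1
group by zone, max of riders:
zone
B    1
D    2
Name: riders, dtype: int64
reset_index():
  zone  riders
0    B       1
1    D       2
add column riders_plus_10 = t['riders'] + 10:
  zone  riders  riders_plus_10
0    B       1              11
1    D       2              12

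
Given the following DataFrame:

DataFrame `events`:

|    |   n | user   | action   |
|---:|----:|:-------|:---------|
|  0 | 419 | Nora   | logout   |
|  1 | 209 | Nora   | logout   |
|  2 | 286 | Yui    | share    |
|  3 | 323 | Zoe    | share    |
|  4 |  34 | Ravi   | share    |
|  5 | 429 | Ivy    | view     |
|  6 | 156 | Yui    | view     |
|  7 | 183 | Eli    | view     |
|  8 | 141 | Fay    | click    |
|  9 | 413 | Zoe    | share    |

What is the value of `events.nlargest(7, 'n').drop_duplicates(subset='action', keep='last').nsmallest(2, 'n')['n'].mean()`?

take 7 rows with largest n:
     n  user  action
5  429   Ivy    view
0  419  Nora  logout
9  413   Zoe   share
3  323   Zoe   share
2  286   Yui   share
1  209  Nora  logout
7  183   Eli    view
drop duplicate action (keep=last):
     n  user  action
2  286   Yui   share
1  209  Nora  logout
7  183   Eli    view
take 2 rows with smallest n:
     n  user  action
7  183   Eli    view
1  209  Nora  logout
Reading off the mean of column 'n', we get 196.0.

196.0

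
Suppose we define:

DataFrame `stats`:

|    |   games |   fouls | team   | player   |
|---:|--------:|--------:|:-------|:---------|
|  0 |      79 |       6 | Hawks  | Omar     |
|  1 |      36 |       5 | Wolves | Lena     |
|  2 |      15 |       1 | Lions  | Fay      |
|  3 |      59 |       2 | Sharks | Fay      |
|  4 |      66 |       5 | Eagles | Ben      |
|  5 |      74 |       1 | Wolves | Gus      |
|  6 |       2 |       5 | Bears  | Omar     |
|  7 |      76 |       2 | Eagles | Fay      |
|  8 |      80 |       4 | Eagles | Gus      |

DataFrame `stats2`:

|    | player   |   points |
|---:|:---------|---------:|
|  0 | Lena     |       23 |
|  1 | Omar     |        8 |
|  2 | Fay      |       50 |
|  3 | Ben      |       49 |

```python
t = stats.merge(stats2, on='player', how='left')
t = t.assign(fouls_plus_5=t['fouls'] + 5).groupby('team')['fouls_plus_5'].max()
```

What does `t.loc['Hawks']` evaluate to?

11

merge on 'player' (how='left') → 9 rows:
   games  fouls    team player  points
0     79      6   Hawks   Omar     8.0
1     36      5  Wolves   Lena    23.0
2     15      1   Lions    Fay    50.0
3     59      2  Sharks    Fay    50.0
4     66      5  Eagles    Ben    49.0
5     74      1  Wolves    Gus     NaN
6      2      5   Bears   Omar     8.0
7     76      2  Eagles    Fay    50.0
8     80      4  Eagles    Gus     NaN
add column fouls_plus_5 = t['fouls'] + 5:
   games  fouls    team player  points  fouls_plus_5
0     79      6   Hawks   Omar     8.0            11
1     36      5  Wolves   Lena    23.0            10
2     15      1   Lions    Fay    50.0             6
3     59      2  Sharks    Fay    50.0             7
4     66      5  Eagles    Ben    49.0            10
5     74      1  Wolves    Gus     NaN             6
6      2      5   Bears   Omar     8.0            10
7     76      2  Eagles    Fay    50.0             7
8     80      4  Eagles    Gus     NaN             9
group by team, max of fouls_plus_5:
team
Bears     10
Eagles    10
Hawks     11
Lions      6
Sharks     7
Wolves    10
Name: fouls_plus_5, dtype: int64
Reading off the value at index 'Hawks', we get 11.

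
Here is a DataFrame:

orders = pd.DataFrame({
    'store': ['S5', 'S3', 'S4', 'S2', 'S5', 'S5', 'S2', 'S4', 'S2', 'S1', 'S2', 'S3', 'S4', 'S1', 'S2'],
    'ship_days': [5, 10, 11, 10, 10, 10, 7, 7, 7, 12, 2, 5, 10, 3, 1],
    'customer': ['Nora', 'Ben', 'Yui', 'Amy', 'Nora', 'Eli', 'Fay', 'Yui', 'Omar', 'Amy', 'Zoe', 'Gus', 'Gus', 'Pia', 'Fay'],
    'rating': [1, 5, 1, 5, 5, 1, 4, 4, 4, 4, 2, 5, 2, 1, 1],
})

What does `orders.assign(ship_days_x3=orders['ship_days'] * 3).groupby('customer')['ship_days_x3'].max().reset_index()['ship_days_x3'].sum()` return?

add column ship_days_x3 = orders['ship_days'] * 3:
   store  ship_days customer  rating  ship_days_x3
0     S5          5     Nora       1            15
1     S3         10      Ben       5            30
2     S4         11      Yui       1            33
3     S2         10      Amy       5            30
4     S5         10     Nora       5            30
5     S5         10      Eli       1            30
6     S2          7      Fay       4            21
7     S4          7      Yui       4            21
8     S2          7     Omar       4            21
9     S1         12      Amy       4            36
10    S2          2      Zoe       2             6
11    S3          5      Gus       5            15
12    S4         10      Gus       2            30
13    S1          3      Pia       1             9
14    S2          1      Fay       1             3
group by customer, max of ship_days_x3:
customer
Amy     36
Ben     30
Eli     30
Fay     21
Gus     30
Nora    30
Omar    21
Pia      9
Yui     33
Zoe      6
Name: ship_days_x3, dtype: int64
reset_index():
  customer  ship_days_x3
0      Amy            36
1      Ben            30
2      Eli            30
3      Fay            21
4      Gus            30
5     Nora            30
6     Omar            21
7      Pia             9
8      Yui            33
9      Zoe             6
Reading off the sum of column 'ship_days_x3', we get 246.

246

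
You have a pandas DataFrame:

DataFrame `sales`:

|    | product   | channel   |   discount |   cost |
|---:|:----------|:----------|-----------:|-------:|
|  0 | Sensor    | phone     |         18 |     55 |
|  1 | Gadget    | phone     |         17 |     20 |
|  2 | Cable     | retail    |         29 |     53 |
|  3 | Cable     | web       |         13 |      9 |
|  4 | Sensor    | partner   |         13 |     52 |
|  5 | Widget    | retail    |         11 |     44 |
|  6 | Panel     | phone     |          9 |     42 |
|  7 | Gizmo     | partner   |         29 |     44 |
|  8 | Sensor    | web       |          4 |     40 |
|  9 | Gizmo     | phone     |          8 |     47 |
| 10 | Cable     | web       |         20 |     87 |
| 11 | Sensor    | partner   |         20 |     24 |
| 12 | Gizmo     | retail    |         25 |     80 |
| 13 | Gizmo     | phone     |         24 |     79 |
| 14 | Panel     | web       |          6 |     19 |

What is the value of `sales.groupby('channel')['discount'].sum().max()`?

group by channel, sum of discount:
channel
partner    62
phone      76
retail     65
web        43
Name: discount, dtype: int64
So max() = 76.

76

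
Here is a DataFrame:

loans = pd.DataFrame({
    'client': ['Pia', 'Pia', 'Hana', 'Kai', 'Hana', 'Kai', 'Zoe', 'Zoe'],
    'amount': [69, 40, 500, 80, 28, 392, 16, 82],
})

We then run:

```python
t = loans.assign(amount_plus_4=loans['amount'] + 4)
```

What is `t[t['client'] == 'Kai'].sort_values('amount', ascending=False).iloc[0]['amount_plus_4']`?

396

add column amount_plus_4 = loans['amount'] + 4:
  client  amount  amount_plus_4
0    Pia      69             73
1    Pia      40             44
2   Hana     500            504
3    Kai      80             84
4   Hana      28             32
5    Kai     392            396
6    Zoe      16             20
7    Zoe      82             86
filter rows where client == 'Kai':
  client  amount  amount_plus_4
3    Kai      80             84
5    Kai     392            396
sort by amount descending:
  client  amount  amount_plus_4
5    Kai     392            396
3    Kai      80             84
Reading off the value at position 0, column 'amount_plus_4', we get 396.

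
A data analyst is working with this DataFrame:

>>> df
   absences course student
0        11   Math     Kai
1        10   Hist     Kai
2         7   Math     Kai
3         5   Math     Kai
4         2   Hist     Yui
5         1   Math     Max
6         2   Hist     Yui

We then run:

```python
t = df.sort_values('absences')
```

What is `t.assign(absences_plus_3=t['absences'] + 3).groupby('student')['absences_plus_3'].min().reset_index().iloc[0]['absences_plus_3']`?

sort by absences:
   absences course student
5         1   Math     Max
4         2   Hist     Yui
6         2   Hist     Yui
3         5   Math     Kai
2         7   Math     Kai
1        10   Hist     Kai
0        11   Math     Kai
add column absences_plus_3 = t['absences'] + 3:
   absences course student  absences_plus_3
5         1   Math     Max                4
4         2   Hist     Yui                5
6         2   Hist     Yui                5
3         5   Math     Kai                8
2         7   Math     Kai               10
1        10   Hist     Kai               13
0        11   Math     Kai               14
group by student, min of absences_plus_3:
student
Kai    8
Max    4
Yui    5
Name: absences_plus_3, dtype: int64
reset_index():
  student  absences_plus_3
0     Kai                8
1     Max                4
2     Yui                5
Hence 8.

8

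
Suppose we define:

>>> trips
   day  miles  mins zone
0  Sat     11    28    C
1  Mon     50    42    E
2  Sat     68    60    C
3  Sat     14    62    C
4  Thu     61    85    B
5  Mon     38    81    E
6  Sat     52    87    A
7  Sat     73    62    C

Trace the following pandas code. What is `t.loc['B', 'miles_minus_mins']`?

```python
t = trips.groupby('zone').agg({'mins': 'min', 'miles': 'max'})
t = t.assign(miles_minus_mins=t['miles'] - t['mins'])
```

-24

group by zone: min(mins), max(miles):
      mins  miles
zone             
A       87     52
B       85     61
C       28     73
E       42     50
add column miles_minus_mins = t['miles'] - t['mins']:
      mins  miles  miles_minus_mins
zone                               
A       87     52               -35
B       85     61               -24
C       28     73                45
E       42     50                 8
value at row 'B', column 'miles_minus_mins' → -24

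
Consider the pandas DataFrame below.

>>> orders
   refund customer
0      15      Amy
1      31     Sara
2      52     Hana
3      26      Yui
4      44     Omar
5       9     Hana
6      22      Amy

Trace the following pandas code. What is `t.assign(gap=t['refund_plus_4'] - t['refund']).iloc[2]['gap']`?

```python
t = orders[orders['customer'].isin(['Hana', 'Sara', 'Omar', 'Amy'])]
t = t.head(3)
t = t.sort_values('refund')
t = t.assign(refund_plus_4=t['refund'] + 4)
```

4

filter rows where customer in ['Hana', 'Sara', 'Omar', 'Amy']:
   refund customer
0      15      Amy
1      31     Sara
2      52     Hana
4      44     Omar
5       9     Hana
6      22      Amy
take first 3 rows:
   refund customer
0      15      Amy
1      31     Sara
2      52     Hana
sort by refund:
   refund customer
0      15      Amy
1      31     Sara
2      52     Hana
add column refund_plus_4 = t['refund'] + 4:
   refund customer  refund_plus_4
0      15      Amy             19
1      31     Sara             35
2      52     Hana             56
add column gap = t['refund_plus_4'] - t['refund']:
   refund customer  refund_plus_4  gap
0      15      Amy             19    4
1      31     Sara             35    4
2      52     Hana             56    4
Taking the value at position 2, column 'gap' gives 4.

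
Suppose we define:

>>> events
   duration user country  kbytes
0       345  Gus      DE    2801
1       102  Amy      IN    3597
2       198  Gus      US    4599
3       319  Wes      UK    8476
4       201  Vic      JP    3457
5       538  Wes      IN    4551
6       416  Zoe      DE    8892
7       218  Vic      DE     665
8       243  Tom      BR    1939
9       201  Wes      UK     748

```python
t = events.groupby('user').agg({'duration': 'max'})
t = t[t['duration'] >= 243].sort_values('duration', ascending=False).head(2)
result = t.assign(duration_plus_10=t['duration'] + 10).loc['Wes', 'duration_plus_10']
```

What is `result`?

548

group by user, max of duration:
      duration
user          
Amy        102
Gus        345
Tom        243
Vic        218
Wes        538
Zoe        416
filter rows where duration >= 243:
      duration
user          
Gus        345
Tom        243
Wes        538
Zoe        416
sort by duration descending:
      duration
user          
Wes        538
Zoe        416
Gus        345
Tom        243
take first 2 rows:
      duration
user          
Wes        538
Zoe        416
add column duration_plus_10 = t['duration'] + 10:
      duration  duration_plus_10
user                            
Wes        538               548
Zoe        416               426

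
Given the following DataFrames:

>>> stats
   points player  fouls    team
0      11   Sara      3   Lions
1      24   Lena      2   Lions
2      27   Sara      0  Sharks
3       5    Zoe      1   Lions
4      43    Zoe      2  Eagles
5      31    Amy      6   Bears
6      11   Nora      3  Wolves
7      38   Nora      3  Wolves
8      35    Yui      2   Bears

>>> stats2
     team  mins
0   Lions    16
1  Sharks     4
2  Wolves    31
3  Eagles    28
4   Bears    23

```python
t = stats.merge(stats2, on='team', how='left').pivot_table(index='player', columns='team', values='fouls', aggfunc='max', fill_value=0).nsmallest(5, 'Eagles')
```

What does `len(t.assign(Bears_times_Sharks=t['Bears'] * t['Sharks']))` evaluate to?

merge on 'team' (how='left') → 9 rows:
   points player  fouls    team  mins
0      11   Sara      3   Lions    16
1      24   Lena      2   Lions    16
2      27   Sara      0  Sharks     4
3       5    Zoe      1   Lions    16
4      43    Zoe      2  Eagles    28
5      31    Amy      6   Bears    23
6      11   Nora      3  Wolves    31
7      38   Nora      3  Wolves    31
8      35    Yui      2   Bears    23
pivot: rows=player, cols=team, max(fouls):
team    Bears  Eagles  Lions  Sharks  Wolves
player                                      
Amy         6       0      0       0       0
Lena        0       0      2       0       0
Nora        0       0      0       0       3
Sara        0       0      3       0       0
Yui         2       0      0       0       0
Zoe         0       2      1       0       0
take 5 rows with smallest Eagles:
team    Bears  Eagles  Lions  Sharks  Wolves
player                                      
Amy         6       0      0       0       0
Lena        0       0      2       0       0
Nora        0       0      0       0       3
Sara        0       0      3       0       0
Yui         2       0      0       0       0
add column Bears_times_Sharks = t['Bears'] * t['Sharks']:
team    Bears  Eagles  Lions  Sharks  Wolves  Bears_times_Sharks
player                                                          
Amy         6       0      0       0       0                   0
Lena        0       0      2       0       0                   0
Nora        0       0      0       0       3                   0
Sara        0       0      3       0       0                   0
Yui         2       0      0       0       0                   0
Taking the number of rows gives 5.

5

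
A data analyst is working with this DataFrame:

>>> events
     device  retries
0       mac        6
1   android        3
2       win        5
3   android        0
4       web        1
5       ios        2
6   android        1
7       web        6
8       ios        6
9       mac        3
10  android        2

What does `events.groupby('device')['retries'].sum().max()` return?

group by device, sum of retries:
device
android    6
ios        8
mac        9
web        7
win        5
Name: retries, dtype: int64

9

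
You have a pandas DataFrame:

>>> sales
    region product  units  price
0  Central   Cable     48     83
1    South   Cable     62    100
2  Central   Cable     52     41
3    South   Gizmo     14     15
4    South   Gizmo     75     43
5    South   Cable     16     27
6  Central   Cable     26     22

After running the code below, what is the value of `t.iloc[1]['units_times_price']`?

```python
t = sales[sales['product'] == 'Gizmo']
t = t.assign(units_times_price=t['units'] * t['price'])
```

3225

filter rows where product == 'Gizmo':
  region product  units  price
3  South   Gizmo     14     15
4  South   Gizmo     75     43
add column units_times_price = t['units'] * t['price']:
  region product  units  price  units_times_price
3  South   Gizmo     14     15                210
4  South   Gizmo     75     43               3225
Taking the value at position 1, column 'units_times_price' gives 3225.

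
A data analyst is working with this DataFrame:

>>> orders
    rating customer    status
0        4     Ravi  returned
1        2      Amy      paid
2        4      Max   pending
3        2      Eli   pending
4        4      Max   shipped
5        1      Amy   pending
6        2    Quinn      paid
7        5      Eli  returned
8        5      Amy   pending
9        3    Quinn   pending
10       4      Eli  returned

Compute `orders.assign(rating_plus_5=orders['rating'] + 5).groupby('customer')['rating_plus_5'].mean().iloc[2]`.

9.0

add column rating_plus_5 = orders['rating'] + 5:
    rating customer    status  rating_plus_5
0        4     Ravi  returned              9
1        2      Amy      paid              7
2        4      Max   pending              9
3        2      Eli   pending              7
4        4      Max   shipped              9
5        1      Amy   pending              6
6        2    Quinn      paid              7
7        5      Eli  returned             10
8        5      Amy   pending             10
9        3    Quinn   pending              8
10       4      Eli  returned              9
group by customer, mean of rating_plus_5:
customer
Amy      7.666667
Eli      8.666667
Max      9.000000
Quinn    7.500000
Ravi     9.000000
Name: rating_plus_5, dtype: float64
Taking the value at position 2 gives 9.0.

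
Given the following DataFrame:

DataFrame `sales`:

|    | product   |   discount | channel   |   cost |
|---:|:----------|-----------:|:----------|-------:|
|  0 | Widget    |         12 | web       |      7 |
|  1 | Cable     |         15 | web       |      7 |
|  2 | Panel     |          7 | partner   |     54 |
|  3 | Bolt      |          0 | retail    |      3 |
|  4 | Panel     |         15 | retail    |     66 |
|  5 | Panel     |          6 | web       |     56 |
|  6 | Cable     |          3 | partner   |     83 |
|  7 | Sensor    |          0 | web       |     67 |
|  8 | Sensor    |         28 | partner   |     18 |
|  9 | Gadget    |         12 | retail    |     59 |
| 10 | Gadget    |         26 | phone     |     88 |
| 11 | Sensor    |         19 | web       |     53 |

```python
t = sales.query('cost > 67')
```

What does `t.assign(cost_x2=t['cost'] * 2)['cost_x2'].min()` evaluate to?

166

filter rows where cost > 67:
   product  discount  channel  cost
6    Cable         3  partner    83
10  Gadget        26    phone    88
add column cost_x2 = t['cost'] * 2:
   product  discount  channel  cost  cost_x2
6    Cable         3  partner    83      166
10  Gadget        26    phone    88      176
Hence 166.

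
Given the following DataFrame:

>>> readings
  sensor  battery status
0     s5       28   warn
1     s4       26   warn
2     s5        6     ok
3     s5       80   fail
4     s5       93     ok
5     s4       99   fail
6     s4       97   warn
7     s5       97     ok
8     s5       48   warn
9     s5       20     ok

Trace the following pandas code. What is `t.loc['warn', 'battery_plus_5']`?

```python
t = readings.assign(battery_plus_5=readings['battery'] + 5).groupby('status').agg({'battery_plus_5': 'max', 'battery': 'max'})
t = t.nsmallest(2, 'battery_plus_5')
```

102

add column battery_plus_5 = readings['battery'] + 5:
  sensor  battery status  battery_plus_5
0     s5       28   warn              33
1     s4       26   warn              31
2     s5        6     ok              11
3     s5       80   fail              85
4     s5       93     ok              98
5     s4       99   fail             104
6     s4       97   warn             102
7     s5       97     ok             102
8     s5       48   warn              53
9     s5       20     ok              25
group by status: max(battery_plus_5), max(battery):
        battery_plus_5  battery
status                         
fail               104       99
ok                 102       97
warn               102       97
take 2 rows with smallest battery_plus_5:
        battery_plus_5  battery
status                         
ok                 102       97
warn               102       97
Taking the value at row 'warn', column 'battery_plus_5' gives 102.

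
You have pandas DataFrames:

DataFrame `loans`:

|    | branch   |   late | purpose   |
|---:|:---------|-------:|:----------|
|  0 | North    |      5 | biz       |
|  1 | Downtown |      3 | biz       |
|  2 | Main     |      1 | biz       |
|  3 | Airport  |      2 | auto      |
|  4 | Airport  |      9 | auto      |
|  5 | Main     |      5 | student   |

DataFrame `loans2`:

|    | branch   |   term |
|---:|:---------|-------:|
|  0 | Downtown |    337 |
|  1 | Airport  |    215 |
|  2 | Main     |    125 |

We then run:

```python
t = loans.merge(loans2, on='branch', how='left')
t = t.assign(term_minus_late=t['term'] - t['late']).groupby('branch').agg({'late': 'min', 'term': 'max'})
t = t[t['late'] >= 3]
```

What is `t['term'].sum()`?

merge on 'branch' (how='left') → 6 rows:
     branch  late  purpose   term
0     North     5      biz    NaN
1  Downtown     3      biz  337.0
2      Main     1      biz  125.0
3   Airport     2     auto  215.0
4   Airport     9     auto  215.0
5      Main     5  student  125.0
add column term_minus_late = t['term'] - t['late']:
     branch  late  purpose   term  term_minus_late
0     North     5      biz    NaN              NaN
1  Downtown     3      biz  337.0            334.0
2      Main     1      biz  125.0            124.0
3   Airport     2     auto  215.0            213.0
4   Airport     9     auto  215.0            206.0
5      Main     5  student  125.0            120.0
group by branch: min(late), max(term):
          late   term
branch               
Airport      2  215.0
Downtown     3  337.0
Main         1  125.0
North        5    NaN
filter rows where late >= 3:
          late   term
branch               
Downtown     3  337.0
North        5    NaN
Taking the sum of column 'term' gives 337.0.

337.0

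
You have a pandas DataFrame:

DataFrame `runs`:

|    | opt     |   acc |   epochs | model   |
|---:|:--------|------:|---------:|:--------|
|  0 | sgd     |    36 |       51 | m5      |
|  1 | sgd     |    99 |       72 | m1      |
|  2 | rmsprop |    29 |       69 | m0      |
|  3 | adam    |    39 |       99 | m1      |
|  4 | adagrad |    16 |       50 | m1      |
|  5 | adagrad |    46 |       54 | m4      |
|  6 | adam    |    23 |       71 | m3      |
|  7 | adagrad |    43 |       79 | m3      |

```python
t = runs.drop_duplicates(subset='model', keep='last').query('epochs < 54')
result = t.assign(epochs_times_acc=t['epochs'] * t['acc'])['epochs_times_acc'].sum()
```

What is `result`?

drop duplicate model (keep=last):
       opt  acc  epochs model
0      sgd   36      51    m5
2  rmsprop   29      69    m0
4  adagrad   16      50    m1
5  adagrad   46      54    m4
7  adagrad   43      79    m3
filter rows where epochs < 54:
       opt  acc  epochs model
0      sgd   36      51    m5
4  adagrad   16      50    m1
add column epochs_times_acc = t['epochs'] * t['acc']:
       opt  acc  epochs model  epochs_times_acc
0      sgd   36      51    m5              1836
4  adagrad   16      50    m1               800
Finally, sum of column 'epochs_times_acc' = 2636.

2636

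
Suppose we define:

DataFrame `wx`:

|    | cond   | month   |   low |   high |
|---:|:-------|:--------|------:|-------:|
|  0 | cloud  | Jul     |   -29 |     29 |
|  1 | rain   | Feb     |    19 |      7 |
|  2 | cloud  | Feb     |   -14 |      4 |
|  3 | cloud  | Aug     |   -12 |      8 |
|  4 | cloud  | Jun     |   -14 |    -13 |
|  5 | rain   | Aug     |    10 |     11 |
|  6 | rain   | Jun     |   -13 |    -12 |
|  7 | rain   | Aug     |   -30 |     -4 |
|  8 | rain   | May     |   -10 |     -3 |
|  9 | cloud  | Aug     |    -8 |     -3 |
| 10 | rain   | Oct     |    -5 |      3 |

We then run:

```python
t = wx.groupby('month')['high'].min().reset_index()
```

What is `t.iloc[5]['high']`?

group by month, min of high:
month
Aug    -4
Feb     4
Jul    29
Jun   -13
May    -3
Oct     3
Name: high, dtype: int64
reset_index():
  month  high
0   Aug    -4
1   Feb     4
2   Jul    29
3   Jun   -13
4   May    -3
5   Oct     3
Then the value at position 5, column 'high': 3

3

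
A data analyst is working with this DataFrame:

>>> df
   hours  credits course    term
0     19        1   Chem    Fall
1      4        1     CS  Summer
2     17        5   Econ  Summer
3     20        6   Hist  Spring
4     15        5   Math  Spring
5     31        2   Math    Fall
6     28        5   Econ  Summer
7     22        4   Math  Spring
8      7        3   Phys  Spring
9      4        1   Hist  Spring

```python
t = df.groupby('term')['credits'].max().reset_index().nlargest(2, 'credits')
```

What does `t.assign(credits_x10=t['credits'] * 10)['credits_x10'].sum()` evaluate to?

group by term, max of credits:
term
Fall      2
Spring    6
Summer    5
Name: credits, dtype: int64
reset_index():
     term  credits
0    Fall        2
1  Spring        6
2  Summer        5
take 2 rows with largest credits:
     term  credits
1  Spring        6
2  Summer        5
add column credits_x10 = t['credits'] * 10:
     term  credits  credits_x10
1  Spring        6           60
2  Summer        5           50
Finally, sum of column 'credits_x10' = 110.

110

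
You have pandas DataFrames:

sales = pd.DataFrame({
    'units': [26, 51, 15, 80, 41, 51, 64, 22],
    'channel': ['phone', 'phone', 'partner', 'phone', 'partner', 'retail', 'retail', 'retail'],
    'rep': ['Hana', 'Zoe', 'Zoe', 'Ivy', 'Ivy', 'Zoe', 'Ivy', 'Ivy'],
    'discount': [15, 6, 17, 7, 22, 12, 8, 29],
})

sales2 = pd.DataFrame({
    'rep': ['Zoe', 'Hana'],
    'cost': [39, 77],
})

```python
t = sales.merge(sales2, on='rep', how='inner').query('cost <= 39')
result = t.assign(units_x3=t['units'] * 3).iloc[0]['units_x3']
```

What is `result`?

153

merge on 'rep' (how='inner') → 4 rows:
   units  channel   rep  discount  cost
0     26    phone  Hana        15    77
1     51    phone   Zoe         6    39
2     15  partner   Zoe        17    39
3     51   retail   Zoe        12    39
filter rows where cost <= 39:
   units  channel  rep  discount  cost
1     51    phone  Zoe         6    39
2     15  partner  Zoe        17    39
3     51   retail  Zoe        12    39
add column units_x3 = t['units'] * 3:
   units  channel  rep  discount  cost  units_x3
1     51    phone  Zoe         6    39       153
2     15  partner  Zoe        17    39        45
3     51   retail  Zoe        12    39       153
Finally, value at position 0, column 'units_x3' = 153.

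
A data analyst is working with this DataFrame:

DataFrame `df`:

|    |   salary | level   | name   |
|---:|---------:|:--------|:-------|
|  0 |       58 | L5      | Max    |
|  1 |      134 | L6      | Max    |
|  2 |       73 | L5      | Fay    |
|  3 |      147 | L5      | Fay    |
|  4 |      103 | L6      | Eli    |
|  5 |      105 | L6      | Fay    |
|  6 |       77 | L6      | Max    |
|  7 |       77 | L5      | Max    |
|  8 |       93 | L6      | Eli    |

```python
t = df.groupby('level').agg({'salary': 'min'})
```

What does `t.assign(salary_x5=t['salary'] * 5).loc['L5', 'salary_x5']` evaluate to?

group by level, min of salary:
       salary
level        
L5         58
L6         77
add column salary_x5 = t['salary'] * 5:
       salary  salary_x5
level                   
L5         58        290
L6         77        385
Reading off the value at row 'L5', column 'salary_x5', we get 290.

290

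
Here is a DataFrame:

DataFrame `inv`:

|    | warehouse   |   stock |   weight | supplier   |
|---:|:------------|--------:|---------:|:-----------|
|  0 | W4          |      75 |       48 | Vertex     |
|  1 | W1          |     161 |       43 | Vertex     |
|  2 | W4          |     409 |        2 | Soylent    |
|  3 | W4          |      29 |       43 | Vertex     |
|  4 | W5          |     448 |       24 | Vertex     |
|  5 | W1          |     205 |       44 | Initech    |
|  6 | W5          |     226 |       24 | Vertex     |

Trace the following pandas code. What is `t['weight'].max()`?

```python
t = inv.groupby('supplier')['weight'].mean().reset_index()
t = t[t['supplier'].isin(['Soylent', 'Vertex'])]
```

36.4

group by supplier, mean of weight:
supplier
Initech    44.0
Soylent     2.0
Vertex     36.4
Name: weight, dtype: float64
reset_index():
  supplier  weight
0  Initech    44.0
1  Soylent     2.0
2   Vertex    36.4
filter rows where supplier in ['Soylent', 'Vertex']:
  supplier  weight
1  Soylent     2.0
2   Vertex    36.4
Hence 36.4.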